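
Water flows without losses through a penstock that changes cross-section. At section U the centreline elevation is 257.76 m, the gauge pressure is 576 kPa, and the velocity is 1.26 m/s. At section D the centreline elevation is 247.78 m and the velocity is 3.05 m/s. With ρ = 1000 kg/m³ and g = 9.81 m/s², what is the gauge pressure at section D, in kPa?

P₂ ≈ 670 kPa

Pressure head at U: ψ₁ = P₁/(ρg) = 576×1000 / (1000 × 9.81) = 58.72 m.
Velocity heads: v₁²/2g = 1.26²/19.62 = 0.081 m; v₂²/2g = 3.05²/19.62 = 0.474 m.
Total head H = z₁ + ψ₁ + v₁²/2g = 257.76 + 58.72 + 0.081 = 316.56 m.
ψ₂ = H − z₂ − v₂²/2g = 316.56 − 247.78 − 0.474 = 68.31 m.
P₂ = ρgψ₂ = 1000 × 9.81 × 68.31 ≈ 670 kPa.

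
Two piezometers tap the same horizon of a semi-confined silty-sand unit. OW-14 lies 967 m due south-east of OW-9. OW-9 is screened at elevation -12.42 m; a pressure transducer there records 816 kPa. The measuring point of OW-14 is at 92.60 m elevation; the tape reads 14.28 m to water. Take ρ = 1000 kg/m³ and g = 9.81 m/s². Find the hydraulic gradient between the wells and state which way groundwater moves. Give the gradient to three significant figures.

Pressure head at OW-9: ψ = P/(ρg) = 816×1000 / (1000 × 9.81) = 83.18 m.
Total head at OW-9: h = z + ψ = -12.42 + 83.18 = 70.76 m.
Total head at OW-14: h = 92.60 − 14.28 = 78.32 m.
Head difference: h(OW-9) − h(OW-14) = 70.76 − 78.32 = -7.56 m.
Hydraulic gradient: i = |Δh| / L = 7.56 / 967 = 0.00782.
Flow is from higher to lower head: from OW-14 toward OW-9, i.e. toward the north-west.

i ≈ 0.00782; groundwater flows toward the north-west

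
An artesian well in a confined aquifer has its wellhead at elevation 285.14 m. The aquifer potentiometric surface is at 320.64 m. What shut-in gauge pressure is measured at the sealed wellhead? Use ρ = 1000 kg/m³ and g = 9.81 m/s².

Head above the cap: Δh = 320.64 − 285.14 = 35.50 m.
P = ρgΔh = 1000 × 9.81 × 35.50 = 348255 Pa ≈ 348 kPa.

P ≈ 348 kPa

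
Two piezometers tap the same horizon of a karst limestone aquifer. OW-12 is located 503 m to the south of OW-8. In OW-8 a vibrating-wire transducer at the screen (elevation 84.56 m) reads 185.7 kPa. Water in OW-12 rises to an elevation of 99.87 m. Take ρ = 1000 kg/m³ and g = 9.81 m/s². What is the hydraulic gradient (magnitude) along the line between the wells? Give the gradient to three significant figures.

Pressure head at OW-8: ψ = P/(ρg) = 185.7×1000 / (1000 × 9.81) = 18.93 m.
Total head at OW-8: h = z + ψ = 84.56 + 18.93 = 103.49 m.
Total head at OW-12: h = 99.87 m (water level in the piezometer is the total head).
Head difference: h(OW-8) − h(OW-12) = 103.49 − 99.87 = 3.62 m.
Hydraulic gradient: i = |Δh| / L = 3.62 / 503 = 0.00720.

i ≈ 0.00720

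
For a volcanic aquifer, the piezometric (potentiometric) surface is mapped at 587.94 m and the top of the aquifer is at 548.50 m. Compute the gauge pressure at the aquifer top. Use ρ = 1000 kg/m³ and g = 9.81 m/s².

P ≈ 387 kPa

Pressure head at the aquifer top: ψ = h − z = 587.94 − 548.50 = 39.44 m.
P = ρgψ = 1000 × 9.81 × 39.44 = 386906 Pa ≈ 387 kPa.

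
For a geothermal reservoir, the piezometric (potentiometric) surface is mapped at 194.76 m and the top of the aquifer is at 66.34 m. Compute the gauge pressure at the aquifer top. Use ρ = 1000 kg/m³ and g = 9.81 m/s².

Pressure head at the aquifer top: ψ = h − z = 194.76 − 66.34 = 128.42 m.
P = ρgψ = 1000 × 9.81 × 128.42 = 1259800 Pa ≈ 1260 kPa.

P ≈ 1260 kPa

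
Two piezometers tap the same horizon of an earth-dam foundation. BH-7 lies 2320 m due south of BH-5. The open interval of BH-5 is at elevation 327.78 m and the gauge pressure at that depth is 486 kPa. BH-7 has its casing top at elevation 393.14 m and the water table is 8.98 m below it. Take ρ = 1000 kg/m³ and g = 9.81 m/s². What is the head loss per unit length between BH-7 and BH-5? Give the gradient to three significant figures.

i ≈ 0.00295 m/m

Pressure head at BH-5: ψ = P/(ρg) = 486×1000 / (1000 × 9.81) = 49.54 m.
Total head at BH-5: h = z + ψ = 327.78 + 49.54 = 377.32 m.
Total head at BH-7: h = 393.14 − 8.98 = 384.16 m.
Head difference: h(BH-5) − h(BH-7) = 377.32 − 384.16 = -6.84 m.
Hydraulic gradient: i = |Δh| / L = 6.84 / 2320 = 0.00295.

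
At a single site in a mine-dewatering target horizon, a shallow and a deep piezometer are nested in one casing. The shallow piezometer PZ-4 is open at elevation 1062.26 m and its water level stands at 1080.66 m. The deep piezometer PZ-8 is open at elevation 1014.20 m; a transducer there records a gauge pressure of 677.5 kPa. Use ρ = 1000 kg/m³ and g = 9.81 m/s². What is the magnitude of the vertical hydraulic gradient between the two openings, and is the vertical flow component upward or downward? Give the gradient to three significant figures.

Total head at PZ-4: h = 1080.66 m (water level in the standpipe).
Pressure head at PZ-8: ψ = P/(ρg) = 677.5×1000 / (1000 × 9.81) = 69.06 m.
Total head at PZ-8: h = z + ψ = 1014.20 + 69.06 = 1083.26 m.
Δh = h(PZ-4) − h(PZ-8) = 1080.66 − 1083.26 = -2.60 m.
Vertical separation Δz = 1062.26 − 1014.20 = 48.06 m.
|i_v| = |Δh| / Δz = 2.60 / 48.06 = 0.0541.
Head is higher in the deep piezometer, so vertical flow is upward (discharge condition).

|i_v| ≈ 0.0541; vertical flow is upward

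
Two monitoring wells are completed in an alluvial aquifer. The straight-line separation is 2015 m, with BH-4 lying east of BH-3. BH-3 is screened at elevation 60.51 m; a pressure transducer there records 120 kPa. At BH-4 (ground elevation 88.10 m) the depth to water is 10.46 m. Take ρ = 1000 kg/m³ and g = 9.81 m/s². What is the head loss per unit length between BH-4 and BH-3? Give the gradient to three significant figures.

i ≈ 0.00243 m/m

Pressure head at BH-3: ψ = P/(ρg) = 120×1000 / (1000 × 9.81) = 12.23 m.
Total head at BH-3: h = z + ψ = 60.51 + 12.23 = 72.74 m.
Total head at BH-4: h = 88.10 − 10.46 = 77.64 m.
Head difference: h(BH-3) − h(BH-4) = 72.74 − 77.64 = -4.90 m.
Hydraulic gradient: i = |Δh| / L = 4.90 / 2015 = 0.00243.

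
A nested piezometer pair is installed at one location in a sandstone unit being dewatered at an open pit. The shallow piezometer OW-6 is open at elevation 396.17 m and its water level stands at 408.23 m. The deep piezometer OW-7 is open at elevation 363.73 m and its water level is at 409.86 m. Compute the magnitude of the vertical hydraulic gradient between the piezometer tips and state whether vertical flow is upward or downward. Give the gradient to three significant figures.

Total head at OW-6: h = 408.23 m (water level in the standpipe).
Total head at OW-7: h = 409.86 m.
Δh = h(OW-6) − h(OW-7) = 408.23 − 409.86 = -1.63 m.
Vertical separation Δz = 396.17 − 363.73 = 32.44 m.
|i_v| = |Δh| / Δz = 1.63 / 32.44 = 0.0502.
Head is higher in the deep piezometer, so vertical flow is upward (discharge condition).

|i_v| ≈ 0.0502; vertical flow is upward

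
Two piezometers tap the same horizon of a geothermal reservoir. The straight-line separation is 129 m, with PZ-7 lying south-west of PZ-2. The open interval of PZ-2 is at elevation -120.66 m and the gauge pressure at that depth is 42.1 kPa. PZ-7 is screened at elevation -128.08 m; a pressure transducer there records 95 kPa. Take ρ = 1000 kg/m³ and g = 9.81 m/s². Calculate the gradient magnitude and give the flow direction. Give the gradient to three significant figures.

i ≈ 0.0157; groundwater flows toward the south-west

Pressure head at PZ-2: ψ = P/(ρg) = 42.1×1000 / (1000 × 9.81) = 4.29 m.
Total head at PZ-2: h = z + ψ = -120.66 + 4.29 = -116.37 m.
Pressure head at PZ-7: ψ = P/(ρg) = 95×1000 / (1000 × 9.81) = 9.68 m.
Total head at PZ-7: h = z + ψ = -128.08 + 9.68 = -118.40 m.
Head difference: h(PZ-2) − h(PZ-7) = -116.37 − (-118.40) = 2.03 m.
Hydraulic gradient: i = |Δh| / L = 2.03 / 129 = 0.0157.
Flow is from higher to lower head: from PZ-2 toward PZ-7, i.e. toward the south-west.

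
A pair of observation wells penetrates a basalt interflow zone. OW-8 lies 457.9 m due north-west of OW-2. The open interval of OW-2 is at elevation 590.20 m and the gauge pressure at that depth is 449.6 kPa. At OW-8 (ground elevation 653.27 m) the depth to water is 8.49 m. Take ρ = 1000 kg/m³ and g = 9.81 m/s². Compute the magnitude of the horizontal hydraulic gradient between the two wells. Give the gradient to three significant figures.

i ≈ 0.0191

Pressure head at OW-2: ψ = P/(ρg) = 449.6×1000 / (1000 × 9.81) = 45.83 m.
Total head at OW-2: h = z + ψ = 590.20 + 45.83 = 636.03 m.
Total head at OW-8: h = 653.27 − 8.49 = 644.78 m.
Head difference: h(OW-2) − h(OW-8) = 636.03 − 644.78 = -8.75 m.
Hydraulic gradient: i = |Δh| / L = 8.75 / 457.9 = 0.0191.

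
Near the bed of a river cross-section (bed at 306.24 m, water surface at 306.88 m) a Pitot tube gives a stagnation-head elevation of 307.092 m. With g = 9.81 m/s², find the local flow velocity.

v ≈ 2.04 m/s

Near the bed, under hydrostatic conditions, the piezometric head (z + ψ) equals the free-surface elevation, 306.88 m.
Velocity head = total − piezometric = 307.092 − 306.88 = 0.212 m.
v = √(2g·h_v) = √(2 × 9.81 × 0.212) = 2.04 m/s.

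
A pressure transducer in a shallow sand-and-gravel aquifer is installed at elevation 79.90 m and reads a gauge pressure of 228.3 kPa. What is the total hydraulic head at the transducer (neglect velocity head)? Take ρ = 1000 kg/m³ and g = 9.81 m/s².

h ≈ 103.17 m

ψ = P/(ρg) = 228.3×1000 / (1000 × 9.81) = 23.27 m.
h = z + ψ = 79.90 + 23.27 = 103.17 m.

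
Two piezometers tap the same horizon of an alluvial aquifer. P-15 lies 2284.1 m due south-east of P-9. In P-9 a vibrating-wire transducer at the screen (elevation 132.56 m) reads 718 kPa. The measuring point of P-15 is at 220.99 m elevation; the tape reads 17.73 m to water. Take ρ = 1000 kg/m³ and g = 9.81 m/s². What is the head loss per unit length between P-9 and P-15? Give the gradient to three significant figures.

Pressure head at P-9: ψ = P/(ρg) = 718×1000 / (1000 × 9.81) = 73.19 m.
Total head at P-9: h = z + ψ = 132.56 + 73.19 = 205.75 m.
Total head at P-15: h = 220.99 − 17.73 = 203.26 m.
Head difference: h(P-9) − h(P-15) = 205.75 − 203.26 = 2.49 m.
Hydraulic gradient: i = |Δh| / L = 2.49 / 2284.1 = 0.00109.

i ≈ 0.00109 m/m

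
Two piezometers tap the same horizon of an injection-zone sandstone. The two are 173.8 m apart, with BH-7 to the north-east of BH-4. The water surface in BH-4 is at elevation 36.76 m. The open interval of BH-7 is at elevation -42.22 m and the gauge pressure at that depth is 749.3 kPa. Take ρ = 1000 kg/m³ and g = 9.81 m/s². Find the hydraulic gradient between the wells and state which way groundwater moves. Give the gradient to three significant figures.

Total head at BH-4: h = 36.76 m (water level in the piezometer is the total head).
Pressure head at BH-7: ψ = P/(ρg) = 749.3×1000 / (1000 × 9.81) = 76.38 m.
Total head at BH-7: h = z + ψ = -42.22 + 76.38 = 34.16 m.
Head difference: h(BH-4) − h(BH-7) = 36.76 − 34.16 = 2.60 m.
Hydraulic gradient: i = |Δh| / L = 2.60 / 173.8 = 0.0150.
Flow is from higher to lower head: from BH-4 toward BH-7, i.e. toward the north-east.

i ≈ 0.0150; groundwater flows toward the north-east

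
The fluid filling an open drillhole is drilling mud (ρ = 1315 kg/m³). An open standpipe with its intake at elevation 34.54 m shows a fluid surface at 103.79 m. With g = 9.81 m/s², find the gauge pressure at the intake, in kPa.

P ≈ 893 kPa

Pressure head ψ = h − z = 103.79 − 34.54 = 69.25 m.
P = ρgψ = 1315 × 9.81 × 69.25 = 893335 Pa ≈ 893 kPa.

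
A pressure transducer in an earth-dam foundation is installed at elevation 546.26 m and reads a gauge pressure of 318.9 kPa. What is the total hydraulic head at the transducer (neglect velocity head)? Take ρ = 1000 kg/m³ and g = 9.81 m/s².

h ≈ 578.77 m

ψ = P/(ρg) = 318.9×1000 / (1000 × 9.81) = 32.51 m.
h = z + ψ = 546.26 + 32.51 = 578.77 m.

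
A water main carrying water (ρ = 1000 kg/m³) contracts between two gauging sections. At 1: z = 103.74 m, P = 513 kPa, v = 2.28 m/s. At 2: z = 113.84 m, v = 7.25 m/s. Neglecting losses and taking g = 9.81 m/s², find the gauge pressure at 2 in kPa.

Pressure head at 1: ψ₁ = P₁/(ρg) = 513×1000 / (1000 × 9.81) = 52.29 m.
Velocity heads: v₁²/2g = 2.28²/19.62 = 0.265 m; v₂²/2g = 7.25²/19.62 = 2.679 m.
Total head H = z₁ + ψ₁ + v₁²/2g = 103.74 + 52.29 + 0.265 = 156.29 m.
ψ₂ = H − z₂ − v₂²/2g = 156.29 − 113.84 − 2.679 = 39.77 m.
P₂ = ρgψ₂ = 1000 × 9.81 × 39.77 ≈ 390 kPa.

P₂ ≈ 390 kPa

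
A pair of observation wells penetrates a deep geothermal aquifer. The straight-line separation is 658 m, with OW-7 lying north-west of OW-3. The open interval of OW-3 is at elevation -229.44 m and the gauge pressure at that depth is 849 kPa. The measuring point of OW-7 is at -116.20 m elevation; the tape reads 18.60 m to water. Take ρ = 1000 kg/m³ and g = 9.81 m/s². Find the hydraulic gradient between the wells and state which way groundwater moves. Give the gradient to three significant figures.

Pressure head at OW-3: ψ = P/(ρg) = 849×1000 / (1000 × 9.81) = 86.54 m.
Total head at OW-3: h = z + ψ = -229.44 + 86.54 = -142.90 m.
Total head at OW-7: h = -116.20 − 18.60 = -134.80 m.
Head difference: h(OW-3) − h(OW-7) = -142.90 − (-134.80) = -8.10 m.
Hydraulic gradient: i = |Δh| / L = 8.10 / 658 = 0.0123.
Flow is from higher to lower head: from OW-7 toward OW-3, i.e. toward the south-east.

i ≈ 0.0123; groundwater flows toward the south-east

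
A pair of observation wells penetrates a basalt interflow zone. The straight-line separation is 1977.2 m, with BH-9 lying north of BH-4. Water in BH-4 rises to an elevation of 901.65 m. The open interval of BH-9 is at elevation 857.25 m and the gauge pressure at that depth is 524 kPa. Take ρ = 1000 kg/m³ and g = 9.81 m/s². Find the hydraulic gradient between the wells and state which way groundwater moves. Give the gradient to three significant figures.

i ≈ 0.00456; groundwater flows toward the south

Total head at BH-4: h = 901.65 m (water level in the piezometer is the total head).
Pressure head at BH-9: ψ = P/(ρg) = 524×1000 / (1000 × 9.81) = 53.41 m.
Total head at BH-9: h = z + ψ = 857.25 + 53.41 = 910.66 m.
Head difference: h(BH-4) − h(BH-9) = 901.65 − 910.66 = -9.01 m.
Hydraulic gradient: i = |Δh| / L = 9.01 / 1977.2 = 0.00456.
Flow is from higher to lower head: from BH-9 toward BH-4, i.e. toward the south.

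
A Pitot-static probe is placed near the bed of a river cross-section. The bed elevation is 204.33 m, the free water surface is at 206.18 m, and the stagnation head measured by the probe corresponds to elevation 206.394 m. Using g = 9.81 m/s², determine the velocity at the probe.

v ≈ 2.05 m/s

Near the bed, under hydrostatic conditions, the piezometric head (z + ψ) equals the free-surface elevation, 206.18 m.
Velocity head = total − piezometric = 206.394 − 206.18 = 0.214 m.
v = √(2g·h_v) = √(2 × 9.81 × 0.214) = 2.05 m/s.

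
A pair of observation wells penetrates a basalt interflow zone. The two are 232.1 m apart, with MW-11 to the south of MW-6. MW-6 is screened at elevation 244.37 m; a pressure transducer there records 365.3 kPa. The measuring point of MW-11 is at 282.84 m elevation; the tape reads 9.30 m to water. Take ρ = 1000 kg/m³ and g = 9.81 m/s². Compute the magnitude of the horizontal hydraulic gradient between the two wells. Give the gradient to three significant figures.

Pressure head at MW-6: ψ = P/(ρg) = 365.3×1000 / (1000 × 9.81) = 37.24 m.
Total head at MW-6: h = z + ψ = 244.37 + 37.24 = 281.61 m.
Total head at MW-11: h = 282.84 − 9.30 = 273.54 m.
Head difference: h(MW-6) − h(MW-11) = 281.61 − 273.54 = 8.07 m.
Hydraulic gradient: i = |Δh| / L = 8.07 / 232.1 = 0.0348.

i ≈ 0.0348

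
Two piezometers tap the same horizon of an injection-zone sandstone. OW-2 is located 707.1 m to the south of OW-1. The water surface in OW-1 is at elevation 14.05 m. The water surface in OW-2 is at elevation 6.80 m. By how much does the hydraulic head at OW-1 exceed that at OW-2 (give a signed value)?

Total head at OW-1: h = 14.05 m (water level in the piezometer is the total head).
Total head at OW-2: h = 6.80 m (water level in the piezometer is the total head).
Head difference: h(OW-1) − h(OW-2) = 14.05 − 6.80 = 7.25 m.

Δh ≈ 7.25 m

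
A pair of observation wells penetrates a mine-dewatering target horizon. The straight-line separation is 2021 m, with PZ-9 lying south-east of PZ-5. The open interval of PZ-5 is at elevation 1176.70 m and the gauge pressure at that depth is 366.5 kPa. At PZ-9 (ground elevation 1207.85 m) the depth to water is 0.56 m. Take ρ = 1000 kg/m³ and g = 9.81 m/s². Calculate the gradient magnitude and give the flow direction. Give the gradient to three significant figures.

Pressure head at PZ-5: ψ = P/(ρg) = 366.5×1000 / (1000 × 9.81) = 37.36 m.
Total head at PZ-5: h = z + ψ = 1176.70 + 37.36 = 1214.06 m.
Total head at PZ-9: h = 1207.85 − 0.56 = 1207.29 m.
Head difference: h(PZ-5) − h(PZ-9) = 1214.06 − 1207.29 = 6.77 m.
Hydraulic gradient: i = |Δh| / L = 6.77 / 2021 = 0.00335.
Flow is from higher to lower head: from PZ-5 toward PZ-9, i.e. toward the south-east.

i ≈ 0.00335; groundwater flows toward the south-east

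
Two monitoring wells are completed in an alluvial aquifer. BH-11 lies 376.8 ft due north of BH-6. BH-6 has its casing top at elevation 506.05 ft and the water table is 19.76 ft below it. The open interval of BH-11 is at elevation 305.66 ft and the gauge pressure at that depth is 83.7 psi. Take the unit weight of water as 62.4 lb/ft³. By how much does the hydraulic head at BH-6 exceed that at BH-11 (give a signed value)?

Δh ≈ -12.52 ft

Total head at BH-6: h = 506.05 − 19.76 = 486.29 ft.
Pressure head at BH-11: ψ = 144·P/γ = 144 × 83.7 / 62.4 = 193.15 ft.
Total head at BH-11: h = z + ψ = 305.66 + 193.15 = 498.81 ft.
Head difference: h(BH-6) − h(BH-11) = 486.29 − 498.81 = -12.52 ft.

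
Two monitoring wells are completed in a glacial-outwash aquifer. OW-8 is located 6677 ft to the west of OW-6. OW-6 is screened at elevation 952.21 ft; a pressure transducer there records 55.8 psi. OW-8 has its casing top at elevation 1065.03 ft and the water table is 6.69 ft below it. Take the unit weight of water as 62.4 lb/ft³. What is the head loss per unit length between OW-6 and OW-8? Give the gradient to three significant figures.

Pressure head at OW-6: ψ = 144·P/γ = 144 × 55.8 / 62.4 = 128.77 ft.
Total head at OW-6: h = z + ψ = 952.21 + 128.77 = 1080.98 ft.
Total head at OW-8: h = 1065.03 − 6.69 = 1058.34 ft.
Head difference: h(OW-6) − h(OW-8) = 1080.98 − 1058.34 = 22.64 ft.
Hydraulic gradient: i = |Δh| / L = 22.64 / 6677 = 0.00339.

i ≈ 0.00339 ft/ft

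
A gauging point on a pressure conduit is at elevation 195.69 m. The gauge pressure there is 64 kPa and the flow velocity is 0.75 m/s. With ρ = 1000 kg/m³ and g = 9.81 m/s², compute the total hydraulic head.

h ≈ 202.24 m

Pressure head ψ = P/(ρg) = 64×1000 / (1000 × 9.81) = 6.52 m.
Velocity head = v²/(2g) = 0.75² / (2 × 9.81) = 0.029 m.
h = z + ψ + v²/(2g) = 195.69 + 6.52 + 0.029 = 202.24 m.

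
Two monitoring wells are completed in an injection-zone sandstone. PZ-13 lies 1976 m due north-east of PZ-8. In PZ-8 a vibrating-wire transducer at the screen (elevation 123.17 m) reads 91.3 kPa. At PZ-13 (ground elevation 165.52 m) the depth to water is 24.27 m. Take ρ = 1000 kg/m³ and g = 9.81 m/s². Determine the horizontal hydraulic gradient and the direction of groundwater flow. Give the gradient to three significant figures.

i ≈ 0.00444; groundwater flows toward the south-west

Pressure head at PZ-8: ψ = P/(ρg) = 91.3×1000 / (1000 × 9.81) = 9.31 m.
Total head at PZ-8: h = z + ψ = 123.17 + 9.31 = 132.48 m.
Total head at PZ-13: h = 165.52 − 24.27 = 141.25 m.
Head difference: h(PZ-8) − h(PZ-13) = 132.48 − 141.25 = -8.77 m.
Hydraulic gradient: i = |Δh| / L = 8.77 / 1976 = 0.00444.
Flow is from higher to lower head: from PZ-13 toward PZ-8, i.e. toward the south-west.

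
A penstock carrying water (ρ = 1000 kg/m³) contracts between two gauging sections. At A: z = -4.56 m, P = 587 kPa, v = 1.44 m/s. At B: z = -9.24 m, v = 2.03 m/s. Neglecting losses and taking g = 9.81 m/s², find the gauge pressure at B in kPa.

Pressure head at A: ψ₁ = P₁/(ρg) = 587×1000 / (1000 × 9.81) = 59.84 m.
Velocity heads: v₁²/2g = 1.44²/19.62 = 0.106 m; v₂²/2g = 2.03²/19.62 = 0.210 m.
Total head H = z₁ + ψ₁ + v₁²/2g = -4.56 + 59.84 + 0.106 = 55.39 m.
ψ₂ = H − z₂ − v₂²/2g = 55.39 − (-9.24) − 0.210 = 64.42 m.
P₂ = ρgψ₂ = 1000 × 9.81 × 64.42 ≈ 632 kPa.

P₂ ≈ 632 kPa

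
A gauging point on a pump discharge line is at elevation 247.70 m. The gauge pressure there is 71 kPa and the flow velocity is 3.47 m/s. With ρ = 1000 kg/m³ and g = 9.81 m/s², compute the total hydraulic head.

h ≈ 255.55 m

Pressure head ψ = P/(ρg) = 71×1000 / (1000 × 9.81) = 7.24 m.
Velocity head = v²/(2g) = 3.47² / (2 × 9.81) = 0.614 m.
h = z + ψ + v²/(2g) = 247.70 + 7.24 + 0.614 = 255.55 m.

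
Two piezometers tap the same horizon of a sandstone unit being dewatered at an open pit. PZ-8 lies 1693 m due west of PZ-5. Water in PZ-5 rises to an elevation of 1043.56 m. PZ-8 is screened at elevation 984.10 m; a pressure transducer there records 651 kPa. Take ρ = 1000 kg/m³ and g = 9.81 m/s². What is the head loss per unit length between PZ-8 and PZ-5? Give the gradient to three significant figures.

i ≈ 0.00408 m/m

Total head at PZ-5: h = 1043.56 m (water level in the piezometer is the total head).
Pressure head at PZ-8: ψ = P/(ρg) = 651×1000 / (1000 × 9.81) = 66.36 m.
Total head at PZ-8: h = z + ψ = 984.10 + 66.36 = 1050.46 m.
Head difference: h(PZ-5) − h(PZ-8) = 1043.56 − 1050.46 = -6.90 m.
Hydraulic gradient: i = |Δh| / L = 6.90 / 1693 = 0.00408.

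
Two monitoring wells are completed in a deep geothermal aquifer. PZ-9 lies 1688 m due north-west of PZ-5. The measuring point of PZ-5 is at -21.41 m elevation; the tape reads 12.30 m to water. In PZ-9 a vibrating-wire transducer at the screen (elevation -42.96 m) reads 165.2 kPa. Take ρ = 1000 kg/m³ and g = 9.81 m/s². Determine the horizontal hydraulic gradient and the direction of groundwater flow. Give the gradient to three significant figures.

i ≈ 0.00450; groundwater flows toward the south-east

Total head at PZ-5: h = -21.41 − 12.30 = -33.71 m.
Pressure head at PZ-9: ψ = P/(ρg) = 165.2×1000 / (1000 × 9.81) = 16.84 m.
Total head at PZ-9: h = z + ψ = -42.96 + 16.84 = -26.12 m.
Head difference: h(PZ-5) − h(PZ-9) = -33.71 − (-26.12) = -7.59 m.
Hydraulic gradient: i = |Δh| / L = 7.59 / 1688 = 0.00450.
Flow is from higher to lower head: from PZ-9 toward PZ-5, i.e. toward the south-east.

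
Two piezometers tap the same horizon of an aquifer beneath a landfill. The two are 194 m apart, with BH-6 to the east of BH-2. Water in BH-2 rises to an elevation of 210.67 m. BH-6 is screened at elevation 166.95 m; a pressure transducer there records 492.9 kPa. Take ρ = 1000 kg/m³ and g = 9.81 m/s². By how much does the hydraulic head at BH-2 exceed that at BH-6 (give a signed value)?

Δh ≈ -6.52 m

Total head at BH-2: h = 210.67 m (water level in the piezometer is the total head).
Pressure head at BH-6: ψ = P/(ρg) = 492.9×1000 / (1000 × 9.81) = 50.24 m.
Total head at BH-6: h = z + ψ = 166.95 + 50.24 = 217.19 m.
Head difference: h(BH-2) − h(BH-6) = 210.67 − 217.19 = -6.52 m.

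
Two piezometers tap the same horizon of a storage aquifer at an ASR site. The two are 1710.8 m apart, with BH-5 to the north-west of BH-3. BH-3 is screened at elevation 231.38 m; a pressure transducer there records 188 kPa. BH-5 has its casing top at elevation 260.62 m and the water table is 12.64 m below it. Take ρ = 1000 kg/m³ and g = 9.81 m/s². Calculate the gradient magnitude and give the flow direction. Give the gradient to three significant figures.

i ≈ 0.00150; groundwater flows toward the north-west

Pressure head at BH-3: ψ = P/(ρg) = 188×1000 / (1000 × 9.81) = 19.16 m.
Total head at BH-3: h = z + ψ = 231.38 + 19.16 = 250.54 m.
Total head at BH-5: h = 260.62 − 12.64 = 247.98 m.
Head difference: h(BH-3) − h(BH-5) = 250.54 − 247.98 = 2.56 m.
Hydraulic gradient: i = |Δh| / L = 2.56 / 1710.8 = 0.00150.
Flow is from higher to lower head: from BH-3 toward BH-5, i.e. toward the north-west.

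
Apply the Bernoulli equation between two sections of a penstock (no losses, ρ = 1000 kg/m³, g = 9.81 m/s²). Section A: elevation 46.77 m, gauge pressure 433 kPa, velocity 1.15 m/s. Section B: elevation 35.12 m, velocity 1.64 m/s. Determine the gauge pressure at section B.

Pressure head at A: ψ₁ = P₁/(ρg) = 433×1000 / (1000 × 9.81) = 44.14 m.
Velocity heads: v₁²/2g = 1.15²/19.62 = 0.067 m; v₂²/2g = 1.64²/19.62 = 0.137 m.
Total head H = z₁ + ψ₁ + v₁²/2g = 46.77 + 44.14 + 0.067 = 90.98 m.
ψ₂ = H − z₂ − v₂²/2g = 90.98 − 35.12 − 0.137 = 55.72 m.
P₂ = ρgψ₂ = 1000 × 9.81 × 55.72 ≈ 547 kPa.

P₂ ≈ 547 kPa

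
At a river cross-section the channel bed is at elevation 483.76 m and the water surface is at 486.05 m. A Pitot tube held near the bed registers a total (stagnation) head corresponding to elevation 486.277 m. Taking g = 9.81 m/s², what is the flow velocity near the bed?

v ≈ 2.11 m/s

Near the bed, under hydrostatic conditions, the piezometric head (z + ψ) equals the free-surface elevation, 486.05 m.
Velocity head = total − piezometric = 486.277 − 486.05 = 0.227 m.
v = √(2g·h_v) = √(2 × 9.81 × 0.227) = 2.11 m/s.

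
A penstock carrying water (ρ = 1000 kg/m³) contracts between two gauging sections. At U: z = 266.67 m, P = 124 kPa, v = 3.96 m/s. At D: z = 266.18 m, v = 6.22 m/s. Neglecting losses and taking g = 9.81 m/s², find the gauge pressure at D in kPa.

Pressure head at U: ψ₁ = P₁/(ρg) = 124×1000 / (1000 × 9.81) = 12.64 m.
Velocity heads: v₁²/2g = 3.96²/19.62 = 0.799 m; v₂²/2g = 6.22²/19.62 = 1.972 m.
Total head H = z₁ + ψ₁ + v₁²/2g = 266.67 + 12.64 + 0.799 = 280.11 m.
ψ₂ = H − z₂ − v₂²/2g = 280.11 − 266.18 − 1.972 = 11.96 m.
P₂ = ρgψ₂ = 1000 × 9.81 × 11.96 ≈ 117 kPa.

P₂ ≈ 117 kPa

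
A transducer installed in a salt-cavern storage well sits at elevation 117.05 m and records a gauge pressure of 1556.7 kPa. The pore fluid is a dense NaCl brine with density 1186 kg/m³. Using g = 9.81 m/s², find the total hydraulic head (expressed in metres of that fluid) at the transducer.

h ≈ 250.85 m

ψ = P/(ρg) = 1556.7×1000 / (1186 × 9.81) = 133.80 m.
h = z + ψ = 117.05 + 133.80 = 250.85 m.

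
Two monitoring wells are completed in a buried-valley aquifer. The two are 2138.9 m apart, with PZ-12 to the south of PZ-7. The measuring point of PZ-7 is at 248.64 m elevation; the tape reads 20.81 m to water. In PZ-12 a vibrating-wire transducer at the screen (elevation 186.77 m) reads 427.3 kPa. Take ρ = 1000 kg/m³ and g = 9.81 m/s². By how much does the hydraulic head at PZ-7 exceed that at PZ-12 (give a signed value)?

Total head at PZ-7: h = 248.64 − 20.81 = 227.83 m.
Pressure head at PZ-12: ψ = P/(ρg) = 427.3×1000 / (1000 × 9.81) = 43.56 m.
Total head at PZ-12: h = z + ψ = 186.77 + 43.56 = 230.33 m.
Head difference: h(PZ-7) − h(PZ-12) = 227.83 − 230.33 = -2.50 m.

Δh ≈ -2.50 m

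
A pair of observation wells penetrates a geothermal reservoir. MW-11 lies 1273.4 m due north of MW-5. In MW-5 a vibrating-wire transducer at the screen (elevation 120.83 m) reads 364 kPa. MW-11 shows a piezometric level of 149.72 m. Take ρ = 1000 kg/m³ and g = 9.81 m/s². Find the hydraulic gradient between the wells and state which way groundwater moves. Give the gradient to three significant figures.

Pressure head at MW-5: ψ = P/(ρg) = 364×1000 / (1000 × 9.81) = 37.10 m.
Total head at MW-5: h = z + ψ = 120.83 + 37.10 = 157.93 m.
Total head at MW-11: h = 149.72 m (water level in the piezometer is the total head).
Head difference: h(MW-5) − h(MW-11) = 157.93 − 149.72 = 8.21 m.
Hydraulic gradient: i = |Δh| / L = 8.21 / 1273.4 = 0.00645.
Flow is from higher to lower head: from MW-5 toward MW-11, i.e. toward the north.

i ≈ 0.00645; groundwater flows toward the north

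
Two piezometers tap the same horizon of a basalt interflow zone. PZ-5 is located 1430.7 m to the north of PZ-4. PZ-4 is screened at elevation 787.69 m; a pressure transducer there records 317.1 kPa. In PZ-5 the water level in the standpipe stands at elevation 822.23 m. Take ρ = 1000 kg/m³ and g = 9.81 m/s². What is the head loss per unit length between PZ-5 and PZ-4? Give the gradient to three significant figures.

i ≈ 0.00155 m/m

Pressure head at PZ-4: ψ = P/(ρg) = 317.1×1000 / (1000 × 9.81) = 32.32 m.
Total head at PZ-4: h = z + ψ = 787.69 + 32.32 = 820.01 m.
Total head at PZ-5: h = 822.23 m (water level in the piezometer is the total head).
Head difference: h(PZ-4) − h(PZ-5) = 820.01 − 822.23 = -2.22 m.
Hydraulic gradient: i = |Δh| / L = 2.22 / 1430.7 = 0.00155.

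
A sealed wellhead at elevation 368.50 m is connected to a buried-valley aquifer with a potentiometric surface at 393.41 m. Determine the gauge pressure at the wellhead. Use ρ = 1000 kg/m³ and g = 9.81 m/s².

P ≈ 244 kPa

Head above the cap: Δh = 393.41 − 368.50 = 24.91 m.
P = ρgΔh = 1000 × 9.81 × 24.91 = 244367 Pa ≈ 244 kPa.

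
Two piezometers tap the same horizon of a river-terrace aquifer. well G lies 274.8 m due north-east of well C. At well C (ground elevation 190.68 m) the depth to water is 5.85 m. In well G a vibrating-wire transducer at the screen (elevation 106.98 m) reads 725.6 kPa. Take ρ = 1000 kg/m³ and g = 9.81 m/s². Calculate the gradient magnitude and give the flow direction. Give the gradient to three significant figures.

Total head at well C: h = 190.68 − 5.85 = 184.83 m.
Pressure head at well G: ψ = P/(ρg) = 725.6×1000 / (1000 × 9.81) = 73.97 m.
Total head at well G: h = z + ψ = 106.98 + 73.97 = 180.95 m.
Head difference: h(well C) − h(well G) = 184.83 − 180.95 = 3.88 m.
Hydraulic gradient: i = |Δh| / L = 3.88 / 274.8 = 0.0141.
Flow is from higher to lower head: from well C toward well G, i.e. toward the north-east.

i ≈ 0.0141; groundwater flows toward the north-east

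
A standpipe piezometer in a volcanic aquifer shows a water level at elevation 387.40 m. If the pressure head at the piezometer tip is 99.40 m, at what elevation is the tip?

z ≈ 288.00 m

z = h − ψ = 387.40 − 99.40 = 288.00 m.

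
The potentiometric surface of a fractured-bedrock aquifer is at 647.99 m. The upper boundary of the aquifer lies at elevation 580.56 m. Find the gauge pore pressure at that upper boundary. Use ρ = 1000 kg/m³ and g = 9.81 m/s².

Pressure head at the aquifer top: ψ = h − z = 647.99 − 580.56 = 67.43 m.
P = ρgψ = 1000 × 9.81 × 67.43 = 661488 Pa ≈ 661 kPa.

P ≈ 661 kPa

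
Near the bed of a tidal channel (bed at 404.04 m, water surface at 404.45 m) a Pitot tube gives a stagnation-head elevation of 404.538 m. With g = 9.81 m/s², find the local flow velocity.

v ≈ 1.31 m/s

Near the bed, under hydrostatic conditions, the piezometric head (z + ψ) equals the free-surface elevation, 404.45 m.
Velocity head = total − piezometric = 404.538 − 404.45 = 0.088 m.
v = √(2g·h_v) = √(2 × 9.81 × 0.088) = 1.31 m/s.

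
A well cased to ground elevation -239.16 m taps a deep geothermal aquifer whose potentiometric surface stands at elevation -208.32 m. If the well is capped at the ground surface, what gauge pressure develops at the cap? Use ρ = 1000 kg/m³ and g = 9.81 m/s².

Head above the cap: Δh = -208.32 − (-239.16) = 30.84 m.
P = ρgΔh = 1000 × 9.81 × 30.84 = 302540 Pa ≈ 303 kPa.

P ≈ 303 kPa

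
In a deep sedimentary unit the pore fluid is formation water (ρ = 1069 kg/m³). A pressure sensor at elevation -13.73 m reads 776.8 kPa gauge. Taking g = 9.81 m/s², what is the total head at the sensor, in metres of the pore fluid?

ψ = P/(ρg) = 776.8×1000 / (1069 × 9.81) = 74.07 m.
h = z + ψ = -13.73 + 74.07 = 60.34 m.

h ≈ 60.34 m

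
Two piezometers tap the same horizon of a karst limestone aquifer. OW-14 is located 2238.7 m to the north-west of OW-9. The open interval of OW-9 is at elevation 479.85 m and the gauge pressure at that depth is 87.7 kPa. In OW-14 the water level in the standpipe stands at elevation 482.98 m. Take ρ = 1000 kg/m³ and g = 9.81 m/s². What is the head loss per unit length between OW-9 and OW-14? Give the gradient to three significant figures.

Pressure head at OW-9: ψ = P/(ρg) = 87.7×1000 / (1000 × 9.81) = 8.94 m.
Total head at OW-9: h = z + ψ = 479.85 + 8.94 = 488.79 m.
Total head at OW-14: h = 482.98 m (water level in the piezometer is the total head).
Head difference: h(OW-9) − h(OW-14) = 488.79 − 482.98 = 5.81 m.
Hydraulic gradient: i = |Δh| / L = 5.81 / 2238.7 = 0.00260.

i ≈ 0.00260 m/m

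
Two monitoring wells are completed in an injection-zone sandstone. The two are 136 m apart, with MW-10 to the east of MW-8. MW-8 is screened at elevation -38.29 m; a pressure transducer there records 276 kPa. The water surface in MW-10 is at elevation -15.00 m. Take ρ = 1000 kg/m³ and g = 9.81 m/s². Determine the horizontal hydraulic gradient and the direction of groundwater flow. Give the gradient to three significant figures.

Pressure head at MW-8: ψ = P/(ρg) = 276×1000 / (1000 × 9.81) = 28.13 m.
Total head at MW-8: h = z + ψ = -38.29 + 28.13 = -10.16 m.
Total head at MW-10: h = -15.00 m (water level in the piezometer is the total head).
Head difference: h(MW-8) − h(MW-10) = -10.16 − (-15.00) = 4.84 m.
Hydraulic gradient: i = |Δh| / L = 4.84 / 136 = 0.0356.
Flow is from higher to lower head: from MW-8 toward MW-10, i.e. toward the east.

i ≈ 0.0356; groundwater flows toward the east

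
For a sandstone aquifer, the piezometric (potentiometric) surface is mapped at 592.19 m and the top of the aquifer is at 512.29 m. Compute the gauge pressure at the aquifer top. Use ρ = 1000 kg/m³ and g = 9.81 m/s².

P ≈ 784 kPa

Pressure head at the aquifer top: ψ = h − z = 592.19 − 512.29 = 79.90 m.
P = ρgψ = 1000 × 9.81 × 79.90 = 783819 Pa ≈ 784 kPa.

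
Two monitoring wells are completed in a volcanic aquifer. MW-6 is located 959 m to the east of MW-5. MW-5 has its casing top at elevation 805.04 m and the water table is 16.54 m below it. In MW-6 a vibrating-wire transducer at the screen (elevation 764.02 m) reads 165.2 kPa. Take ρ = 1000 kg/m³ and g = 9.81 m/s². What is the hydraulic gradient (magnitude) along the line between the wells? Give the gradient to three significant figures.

i ≈ 0.00797

Total head at MW-5: h = 805.04 − 16.54 = 788.50 m.
Pressure head at MW-6: ψ = P/(ρg) = 165.2×1000 / (1000 × 9.81) = 16.84 m.
Total head at MW-6: h = z + ψ = 764.02 + 16.84 = 780.86 m.
Head difference: h(MW-5) − h(MW-6) = 788.50 − 780.86 = 7.64 m.
Hydraulic gradient: i = |Δh| / L = 7.64 / 959 = 0.00797.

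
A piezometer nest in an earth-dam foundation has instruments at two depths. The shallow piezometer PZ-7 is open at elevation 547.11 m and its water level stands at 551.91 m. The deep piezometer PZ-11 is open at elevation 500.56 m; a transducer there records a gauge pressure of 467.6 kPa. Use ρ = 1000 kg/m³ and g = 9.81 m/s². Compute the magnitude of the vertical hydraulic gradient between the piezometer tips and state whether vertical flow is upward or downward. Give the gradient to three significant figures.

|i_v| ≈ 0.0791; vertical flow is downward

Total head at PZ-7: h = 551.91 m (water level in the standpipe).
Pressure head at PZ-11: ψ = P/(ρg) = 467.6×1000 / (1000 × 9.81) = 47.67 m.
Total head at PZ-11: h = z + ψ = 500.56 + 47.67 = 548.23 m.
Δh = h(PZ-7) − h(PZ-11) = 551.91 − 548.23 = 3.68 m.
Vertical separation Δz = 547.11 − 500.56 = 46.55 m.
|i_v| = |Δh| / Δz = 3.68 / 46.55 = 0.0791.
Head is higher in the shallow piezometer, so vertical flow is downward (recharge condition).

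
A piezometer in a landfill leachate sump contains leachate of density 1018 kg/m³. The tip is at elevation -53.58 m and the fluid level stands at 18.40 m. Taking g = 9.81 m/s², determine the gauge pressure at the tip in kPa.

P ≈ 719 kPa

Pressure head ψ = h − z = 18.40 − (-53.58) = 71.98 m.
P = ρgψ = 1018 × 9.81 × 71.98 = 718834 Pa ≈ 719 kPa.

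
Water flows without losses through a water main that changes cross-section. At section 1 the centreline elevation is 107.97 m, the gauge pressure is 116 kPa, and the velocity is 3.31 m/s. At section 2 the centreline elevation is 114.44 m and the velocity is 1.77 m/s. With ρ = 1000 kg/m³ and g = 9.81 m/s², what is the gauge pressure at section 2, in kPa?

Pressure head at 1: ψ₁ = P₁/(ρg) = 116×1000 / (1000 × 9.81) = 11.82 m.
Velocity heads: v₁²/2g = 3.31²/19.62 = 0.558 m; v₂²/2g = 1.77²/19.62 = 0.160 m.
Total head H = z₁ + ψ₁ + v₁²/2g = 107.97 + 11.82 + 0.558 = 120.35 m.
ψ₂ = H − z₂ − v₂²/2g = 120.35 − 114.44 − 0.160 = 5.75 m.
P₂ = ρgψ₂ = 1000 × 9.81 × 5.75 ≈ 56.4 kPa.

P₂ ≈ 56.4 kPa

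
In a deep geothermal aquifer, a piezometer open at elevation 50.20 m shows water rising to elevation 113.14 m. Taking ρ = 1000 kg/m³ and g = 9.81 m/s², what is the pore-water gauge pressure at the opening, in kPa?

P ≈ 617 kPa

Pressure head ψ = h − z = 113.14 − 50.20 = 62.94 m.
P = ρgψ = 1000 × 9.81 × 62.94 = 617441 Pa ≈ 617 kPa.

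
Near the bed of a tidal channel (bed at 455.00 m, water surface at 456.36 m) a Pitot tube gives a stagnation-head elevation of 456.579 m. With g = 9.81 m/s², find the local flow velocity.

Near the bed, under hydrostatic conditions, the piezometric head (z + ψ) equals the free-surface elevation, 456.36 m.
Velocity head = total − piezometric = 456.579 − 456.36 = 0.219 m.
v = √(2g·h_v) = √(2 × 9.81 × 0.219) = 2.07 m/s.

v ≈ 2.07 m/s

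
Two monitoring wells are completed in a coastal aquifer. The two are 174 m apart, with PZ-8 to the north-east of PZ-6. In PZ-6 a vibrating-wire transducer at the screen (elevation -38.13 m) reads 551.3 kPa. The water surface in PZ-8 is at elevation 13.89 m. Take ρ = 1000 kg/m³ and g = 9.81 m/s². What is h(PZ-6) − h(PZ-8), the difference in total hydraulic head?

Δh ≈ 4.18 m

Pressure head at PZ-6: ψ = P/(ρg) = 551.3×1000 / (1000 × 9.81) = 56.20 m.
Total head at PZ-6: h = z + ψ = -38.13 + 56.20 = 18.07 m.
Total head at PZ-8: h = 13.89 m (water level in the piezometer is the total head).
Head difference: h(PZ-6) − h(PZ-8) = 18.07 − 13.89 = 4.18 m.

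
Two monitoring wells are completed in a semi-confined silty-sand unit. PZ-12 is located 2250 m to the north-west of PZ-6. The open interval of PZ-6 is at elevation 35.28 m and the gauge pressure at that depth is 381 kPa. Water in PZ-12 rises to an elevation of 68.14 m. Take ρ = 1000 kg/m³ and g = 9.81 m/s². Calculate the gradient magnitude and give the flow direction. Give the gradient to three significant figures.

i ≈ 0.00266; groundwater flows toward the north-west

Pressure head at PZ-6: ψ = P/(ρg) = 381×1000 / (1000 × 9.81) = 38.84 m.
Total head at PZ-6: h = z + ψ = 35.28 + 38.84 = 74.12 m.
Total head at PZ-12: h = 68.14 m (water level in the piezometer is the total head).
Head difference: h(PZ-6) − h(PZ-12) = 74.12 − 68.14 = 5.98 m.
Hydraulic gradient: i = |Δh| / L = 5.98 / 2250 = 0.00266.
Flow is from higher to lower head: from PZ-6 toward PZ-12, i.e. toward the north-west.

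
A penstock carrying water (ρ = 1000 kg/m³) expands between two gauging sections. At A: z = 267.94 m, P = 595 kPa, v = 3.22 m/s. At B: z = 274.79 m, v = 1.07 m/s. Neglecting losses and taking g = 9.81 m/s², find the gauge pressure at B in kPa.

P₂ ≈ 532 kPa

Pressure head at A: ψ₁ = P₁/(ρg) = 595×1000 / (1000 × 9.81) = 60.65 m.
Velocity heads: v₁²/2g = 3.22²/19.62 = 0.528 m; v₂²/2g = 1.07²/19.62 = 0.058 m.
Total head H = z₁ + ψ₁ + v₁²/2g = 267.94 + 60.65 + 0.528 = 329.12 m.
ψ₂ = H − z₂ − v₂²/2g = 329.12 − 274.79 − 0.058 = 54.27 m.
P₂ = ρgψ₂ = 1000 × 9.81 × 54.27 ≈ 532 kPa.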